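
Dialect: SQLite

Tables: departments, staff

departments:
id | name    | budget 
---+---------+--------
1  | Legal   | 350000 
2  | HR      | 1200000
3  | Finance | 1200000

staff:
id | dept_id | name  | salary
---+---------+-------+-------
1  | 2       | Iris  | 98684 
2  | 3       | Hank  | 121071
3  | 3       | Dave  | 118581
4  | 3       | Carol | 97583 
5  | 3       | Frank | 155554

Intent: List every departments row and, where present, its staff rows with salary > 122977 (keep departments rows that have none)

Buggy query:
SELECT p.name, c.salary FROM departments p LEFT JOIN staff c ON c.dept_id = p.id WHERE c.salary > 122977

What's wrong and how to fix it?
Bug: A WHERE condition on the right-hand table after LEFT JOIN drops unmatched parents

Fix: Put 'c.salary > 122977' in the JOIN's ON clause instead of WHERE

Corrected query:
SELECT p.name, c.salary FROM departments p LEFT JOIN staff c ON c.dept_id = p.id AND c.salary > 122977

Result:
name    | salary
--------+-------
Legal   | NULL  
HR      | NULL  
Finance | 155554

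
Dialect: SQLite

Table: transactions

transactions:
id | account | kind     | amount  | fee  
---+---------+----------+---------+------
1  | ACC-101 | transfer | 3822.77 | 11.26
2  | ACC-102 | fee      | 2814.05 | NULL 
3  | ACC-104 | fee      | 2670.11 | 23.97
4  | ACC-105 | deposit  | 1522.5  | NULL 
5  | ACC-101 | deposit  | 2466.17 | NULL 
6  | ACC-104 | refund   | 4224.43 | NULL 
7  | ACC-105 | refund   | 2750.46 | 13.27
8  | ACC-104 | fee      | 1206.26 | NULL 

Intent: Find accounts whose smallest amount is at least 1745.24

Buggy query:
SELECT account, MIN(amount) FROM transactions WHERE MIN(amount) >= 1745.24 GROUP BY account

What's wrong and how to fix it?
Bug: MIN() in WHERE is a misuse of aggregate

Fix: Replace WHERE with HAVING after the GROUP BY

Corrected query:
SELECT account, MIN(amount) FROM transactions GROUP BY account HAVING MIN(amount) >= 1745.24

Result:
account | MIN(amount)
--------+------------
ACC-101 | 2466.17    
ACC-102 | 2814.05    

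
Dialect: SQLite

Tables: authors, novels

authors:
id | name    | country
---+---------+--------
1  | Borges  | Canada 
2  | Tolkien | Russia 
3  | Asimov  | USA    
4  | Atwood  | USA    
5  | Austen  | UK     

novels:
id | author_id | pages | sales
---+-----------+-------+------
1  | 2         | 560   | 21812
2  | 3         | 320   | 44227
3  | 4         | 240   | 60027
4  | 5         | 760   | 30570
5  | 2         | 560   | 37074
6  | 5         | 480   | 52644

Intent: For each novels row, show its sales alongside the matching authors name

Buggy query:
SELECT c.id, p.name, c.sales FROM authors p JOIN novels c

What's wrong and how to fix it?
Bug: Missing join condition: each novels row is matched to all authors rows instead of just its own

Fix: Add ON c.author_id = p.id to the JOIN

Corrected query:
SELECT c.id, p.name, c.sales FROM authors p JOIN novels c ON c.author_id = p.id

Result:
id | name    | sales
---+---------+------
1  | Tolkien | 21812
2  | Asimov  | 44227
3  | Atwood  | 60027
4  | Austen  | 30570
5  | Tolkien | 37074
6  | Austen  | 52644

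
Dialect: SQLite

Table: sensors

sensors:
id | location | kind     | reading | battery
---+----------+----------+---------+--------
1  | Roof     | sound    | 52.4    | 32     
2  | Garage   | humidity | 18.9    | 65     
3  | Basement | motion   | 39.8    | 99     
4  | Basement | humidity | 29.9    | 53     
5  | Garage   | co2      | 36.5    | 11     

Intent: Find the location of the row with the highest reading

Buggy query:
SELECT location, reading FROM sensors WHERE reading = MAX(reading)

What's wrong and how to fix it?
Bug: WHERE is evaluated per row; an aggregate over the whole table isn't defined there

Fix: Wrap MAX in a scalar subquery so WHERE compares against a single value

Corrected query:
SELECT location, reading FROM sensors WHERE reading = (SELECT MAX(reading) FROM sensors)

Result:
location | reading
---------+--------
Roof     | 52.4   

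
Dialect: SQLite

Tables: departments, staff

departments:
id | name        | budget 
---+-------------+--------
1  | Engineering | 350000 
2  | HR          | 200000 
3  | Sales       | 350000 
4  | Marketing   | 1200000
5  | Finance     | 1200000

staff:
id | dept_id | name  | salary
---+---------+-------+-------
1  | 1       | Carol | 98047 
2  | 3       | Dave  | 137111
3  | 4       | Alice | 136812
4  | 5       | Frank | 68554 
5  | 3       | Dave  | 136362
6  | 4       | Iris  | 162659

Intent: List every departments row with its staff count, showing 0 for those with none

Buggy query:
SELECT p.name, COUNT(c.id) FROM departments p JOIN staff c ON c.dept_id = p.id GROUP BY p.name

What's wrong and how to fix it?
Bug: An inner join excludes parents with zero children

Fix: Switch to LEFT JOIN to retain unmatched parent rows

Corrected query:
SELECT p.name, COUNT(c.id) FROM departments p LEFT JOIN staff c ON c.dept_id = p.id GROUP BY p.name

Result:
name        | COUNT(c.id)
------------+------------
Engineering | 1          
Finance     | 1          
HR          | 0          
Marketing   | 2          
Sales       | 2          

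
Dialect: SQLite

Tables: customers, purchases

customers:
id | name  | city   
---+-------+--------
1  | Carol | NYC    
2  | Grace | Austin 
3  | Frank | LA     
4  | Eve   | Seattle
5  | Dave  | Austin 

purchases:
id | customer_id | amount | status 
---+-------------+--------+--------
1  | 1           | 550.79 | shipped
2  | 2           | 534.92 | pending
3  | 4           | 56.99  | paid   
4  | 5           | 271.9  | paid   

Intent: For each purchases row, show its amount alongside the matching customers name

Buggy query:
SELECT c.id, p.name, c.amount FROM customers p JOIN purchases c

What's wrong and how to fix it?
Bug: Missing join condition: each purchases row is matched to all customers rows instead of just its own

Fix: Add ON c.customer_id = p.id to the JOIN

Corrected query:
SELECT c.id, p.name, c.amount FROM customers p JOIN purchases c ON c.customer_id = p.id

Result:
id | name  | amount
---+-------+-------
1  | Carol | 550.79
2  | Grace | 534.92
3  | Eve   | 56.99 
4  | Dave  | 271.9 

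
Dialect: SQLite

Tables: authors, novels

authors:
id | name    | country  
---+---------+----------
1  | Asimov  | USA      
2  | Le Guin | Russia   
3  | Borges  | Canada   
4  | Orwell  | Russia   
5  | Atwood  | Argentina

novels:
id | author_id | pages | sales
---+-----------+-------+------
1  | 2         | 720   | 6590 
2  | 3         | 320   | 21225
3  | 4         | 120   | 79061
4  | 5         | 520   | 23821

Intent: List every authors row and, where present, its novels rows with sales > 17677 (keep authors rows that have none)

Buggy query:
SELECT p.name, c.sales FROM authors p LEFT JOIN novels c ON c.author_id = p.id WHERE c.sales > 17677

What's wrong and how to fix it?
Bug: Filtering c.sales in WHERE discards the NULL rows produced by LEFT JOIN, turning it into an inner join

Fix: Put 'c.sales > 17677' in the JOIN's ON clause instead of WHERE

Corrected query:
SELECT p.name, c.sales FROM authors p LEFT JOIN novels c ON c.author_id = p.id AND c.sales > 17677

Result:
name    | sales
--------+------
Asimov  | NULL 
Le Guin | NULL 
Borges  | 21225
Orwell  | 79061
Atwood  | 23821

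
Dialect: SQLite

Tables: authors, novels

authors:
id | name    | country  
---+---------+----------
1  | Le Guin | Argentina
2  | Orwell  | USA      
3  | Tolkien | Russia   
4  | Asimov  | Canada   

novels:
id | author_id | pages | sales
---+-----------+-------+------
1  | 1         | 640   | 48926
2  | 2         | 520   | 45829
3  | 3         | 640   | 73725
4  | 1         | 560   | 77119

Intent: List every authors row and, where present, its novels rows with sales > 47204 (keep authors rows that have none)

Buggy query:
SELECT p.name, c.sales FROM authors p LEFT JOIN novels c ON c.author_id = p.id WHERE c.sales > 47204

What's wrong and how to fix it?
Bug: Filtering c.sales in WHERE discards the NULL rows produced by LEFT JOIN, turning it into an inner join

Fix: Move the right-table condition into the ON clause so unmatched parents are kept

Corrected query:
SELECT p.name, c.sales FROM authors p LEFT JOIN novels c ON c.author_id = p.id AND c.sales > 47204

Result:
name    | sales
--------+------
Le Guin | 48926
Le Guin | 77119
Orwell  | NULL 
Tolkien | 73725
Asimov  | NULL 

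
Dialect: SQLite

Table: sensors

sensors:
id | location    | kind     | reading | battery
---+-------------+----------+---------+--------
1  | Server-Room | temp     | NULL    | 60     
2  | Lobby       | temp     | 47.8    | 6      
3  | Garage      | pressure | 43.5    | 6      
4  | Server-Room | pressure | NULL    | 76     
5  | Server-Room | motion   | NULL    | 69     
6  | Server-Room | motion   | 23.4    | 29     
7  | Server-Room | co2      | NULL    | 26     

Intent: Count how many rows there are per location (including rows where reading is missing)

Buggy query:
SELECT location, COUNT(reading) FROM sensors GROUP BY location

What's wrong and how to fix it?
Bug: COUNT(column) counts non-NULL values only; rows with NULL reading aren't counted

Fix: Replace COUNT(reading) with COUNT(*)

Corrected query:
SELECT location, COUNT(*) FROM sensors GROUP BY location

Result:
location    | COUNT(*)
------------+---------
Garage      | 1       
Lobby       | 1       
Server-Room | 5       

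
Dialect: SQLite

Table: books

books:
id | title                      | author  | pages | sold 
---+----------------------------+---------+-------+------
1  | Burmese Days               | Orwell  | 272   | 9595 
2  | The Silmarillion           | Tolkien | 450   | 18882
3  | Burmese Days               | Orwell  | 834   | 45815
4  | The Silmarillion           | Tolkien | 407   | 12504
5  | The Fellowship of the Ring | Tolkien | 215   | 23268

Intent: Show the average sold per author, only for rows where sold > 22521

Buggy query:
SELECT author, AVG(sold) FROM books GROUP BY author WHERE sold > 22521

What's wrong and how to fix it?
Bug: Row-level WHERE must come before GROUP BY in the clause order

Fix: Move the WHERE clause before GROUP BY

Corrected query:
SELECT author, AVG(sold) FROM books WHERE sold > 22521 GROUP BY author

Result:
author  | AVG(sold)
--------+----------
Orwell  | 45815    
Tolkien | 23268    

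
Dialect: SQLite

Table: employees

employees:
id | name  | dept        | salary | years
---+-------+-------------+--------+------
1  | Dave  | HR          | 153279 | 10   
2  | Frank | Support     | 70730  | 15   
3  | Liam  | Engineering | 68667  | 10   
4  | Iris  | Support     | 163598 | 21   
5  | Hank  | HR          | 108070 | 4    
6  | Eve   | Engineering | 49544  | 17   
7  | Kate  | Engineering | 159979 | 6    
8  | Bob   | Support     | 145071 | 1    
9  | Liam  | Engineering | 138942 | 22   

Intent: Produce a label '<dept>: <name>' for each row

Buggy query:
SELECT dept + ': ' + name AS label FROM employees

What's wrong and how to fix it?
Bug: SQLite uses || for string concatenation; + coerces text to numbers (yielding 0)

Fix: Replace + with || to concatenate text

Corrected query:
SELECT dept || ': ' || name AS label FROM employees

Result:
label            
-----------------
HR: Dave         
Support: Frank   
Engineering: Liam
Support: Iris    
HR: Hank         
Engineering: Eve 
Engineering: Kate
Support: Bob     
Engineering: Liam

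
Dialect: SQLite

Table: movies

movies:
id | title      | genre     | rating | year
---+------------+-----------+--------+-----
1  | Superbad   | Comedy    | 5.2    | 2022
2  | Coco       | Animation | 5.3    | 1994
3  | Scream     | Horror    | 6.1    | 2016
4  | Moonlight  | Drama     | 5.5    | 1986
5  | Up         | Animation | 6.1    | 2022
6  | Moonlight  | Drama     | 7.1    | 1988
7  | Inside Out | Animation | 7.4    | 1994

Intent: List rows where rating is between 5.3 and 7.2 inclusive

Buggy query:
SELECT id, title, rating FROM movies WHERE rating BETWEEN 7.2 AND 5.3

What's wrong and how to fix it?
Bug: BETWEEN expects the lower bound first; with 7.2 AND 5.3 the range is empty

Fix: Swap the bounds so the smaller value comes first

Corrected query:
SELECT id, title, rating FROM movies WHERE rating BETWEEN 5.3 AND 7.2

Result:
id | title     | rating
---+-----------+-------
2  | Coco      | 5.3   
3  | Scream    | 6.1   
4  | Moonlight | 5.5   
5  | Up        | 6.1   
6  | Moonlight | 7.1   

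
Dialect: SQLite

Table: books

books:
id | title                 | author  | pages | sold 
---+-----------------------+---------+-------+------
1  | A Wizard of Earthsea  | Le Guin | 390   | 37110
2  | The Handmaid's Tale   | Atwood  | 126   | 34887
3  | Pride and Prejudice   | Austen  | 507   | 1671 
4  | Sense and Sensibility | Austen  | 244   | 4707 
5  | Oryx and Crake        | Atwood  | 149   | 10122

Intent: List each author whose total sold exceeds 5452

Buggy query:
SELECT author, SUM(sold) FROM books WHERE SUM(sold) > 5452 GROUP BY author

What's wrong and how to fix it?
Bug: SUM(sold) is an aggregate, but WHERE filters rows before aggregation

Fix: Use HAVING (which filters groups after aggregation) instead of WHERE

Corrected query:
SELECT author, SUM(sold) FROM books GROUP BY author HAVING SUM(sold) > 5452

Result:
author  | SUM(sold)
--------+----------
Atwood  | 45009    
Austen  | 6378     
Le Guin | 37110    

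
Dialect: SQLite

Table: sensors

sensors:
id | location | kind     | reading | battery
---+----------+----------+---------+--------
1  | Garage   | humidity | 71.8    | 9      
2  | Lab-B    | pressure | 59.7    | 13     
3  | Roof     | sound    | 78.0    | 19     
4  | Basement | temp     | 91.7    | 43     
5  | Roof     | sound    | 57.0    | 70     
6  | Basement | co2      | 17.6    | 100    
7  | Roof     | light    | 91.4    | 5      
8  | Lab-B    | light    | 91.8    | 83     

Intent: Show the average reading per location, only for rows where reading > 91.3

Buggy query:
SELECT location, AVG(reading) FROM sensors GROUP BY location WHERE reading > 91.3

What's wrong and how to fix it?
Bug: Row-level WHERE must come before GROUP BY in the clause order

Fix: Place WHERE between FROM and GROUP BY

Corrected query:
SELECT location, AVG(reading) FROM sensors WHERE reading > 91.3 GROUP BY location

Result:
location | AVG(reading)
---------+-------------
Basement | 91.7        
Lab-B    | 91.8        
Roof     | 91.4        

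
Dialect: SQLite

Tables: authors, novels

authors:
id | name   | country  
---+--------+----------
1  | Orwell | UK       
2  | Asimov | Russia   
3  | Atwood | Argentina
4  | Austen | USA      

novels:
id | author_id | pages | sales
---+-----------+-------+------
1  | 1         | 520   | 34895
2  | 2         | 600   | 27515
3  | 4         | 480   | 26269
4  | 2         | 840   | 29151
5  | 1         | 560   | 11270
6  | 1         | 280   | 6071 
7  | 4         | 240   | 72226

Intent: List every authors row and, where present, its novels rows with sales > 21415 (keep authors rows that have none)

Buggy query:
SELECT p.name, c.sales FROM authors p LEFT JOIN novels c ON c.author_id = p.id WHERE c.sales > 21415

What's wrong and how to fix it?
Bug: A WHERE condition on the right-hand table after LEFT JOIN drops unmatched parents

Fix: Put 'c.sales > 21415' in the JOIN's ON clause instead of WHERE

Corrected query:
SELECT p.name, c.sales FROM authors p LEFT JOIN novels c ON c.author_id = p.id AND c.sales > 21415

Result:
name   | sales
-------+------
Orwell | 34895
Asimov | 27515
Asimov | 29151
Atwood | NULL 
Austen | 26269
Austen | 72226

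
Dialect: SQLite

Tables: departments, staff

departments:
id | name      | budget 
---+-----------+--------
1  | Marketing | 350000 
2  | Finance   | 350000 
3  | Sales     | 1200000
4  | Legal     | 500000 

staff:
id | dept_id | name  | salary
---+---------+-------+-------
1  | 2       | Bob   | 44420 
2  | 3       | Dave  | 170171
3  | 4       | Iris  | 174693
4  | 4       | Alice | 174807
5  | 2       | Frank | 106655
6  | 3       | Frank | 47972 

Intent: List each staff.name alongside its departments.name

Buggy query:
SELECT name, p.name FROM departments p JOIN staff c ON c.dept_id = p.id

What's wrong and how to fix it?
Bug: Both tables have a 'name' column; the unqualified reference is ambiguous

Fix: Qualify the column with its table alias (c.name)

Corrected query:
SELECT c.name, p.name FROM departments p JOIN staff c ON c.dept_id = p.id

Result:
name  | name   
------+--------
Bob   | Finance
Dave  | Sales  
Iris  | Legal  
Alice | Legal  
Frank | Finance
Frank | Sales  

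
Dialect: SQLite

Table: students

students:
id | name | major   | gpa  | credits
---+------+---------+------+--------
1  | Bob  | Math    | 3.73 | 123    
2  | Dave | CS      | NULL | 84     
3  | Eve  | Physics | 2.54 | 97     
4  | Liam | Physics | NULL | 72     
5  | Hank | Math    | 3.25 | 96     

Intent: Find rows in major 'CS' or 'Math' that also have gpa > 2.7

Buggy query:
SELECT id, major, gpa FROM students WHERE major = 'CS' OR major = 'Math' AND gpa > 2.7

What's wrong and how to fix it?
Bug: Without parentheses, AND is evaluated before OR, so the gpa filter only applies to the 'Math' branch

Fix: Add parentheses around the OR so the AND applies to both alternatives

Corrected query:
SELECT id, major, gpa FROM students WHERE (major = 'CS' OR major = 'Math') AND gpa > 2.7

Result:
id | major | gpa 
---+-------+-----
1  | Math  | 3.73
5  | Math  | 3.25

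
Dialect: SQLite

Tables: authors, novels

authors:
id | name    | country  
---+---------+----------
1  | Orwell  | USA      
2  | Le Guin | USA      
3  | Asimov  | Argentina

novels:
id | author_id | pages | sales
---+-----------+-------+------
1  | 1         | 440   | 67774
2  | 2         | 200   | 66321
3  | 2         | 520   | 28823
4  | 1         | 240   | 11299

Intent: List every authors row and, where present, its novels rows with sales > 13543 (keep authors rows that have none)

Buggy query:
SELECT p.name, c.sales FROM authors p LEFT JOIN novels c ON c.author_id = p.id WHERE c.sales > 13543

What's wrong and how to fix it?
Bug: A WHERE condition on the right-hand table after LEFT JOIN drops unmatched parents

Fix: Move the right-table condition into the ON clause so unmatched parents are kept

Corrected query:
SELECT p.name, c.sales FROM authors p LEFT JOIN novels c ON c.author_id = p.id AND c.sales > 13543

Result:
name    | sales
--------+------
Orwell  | 67774
Le Guin | 28823
Le Guin | 66321
Asimov  | NULL 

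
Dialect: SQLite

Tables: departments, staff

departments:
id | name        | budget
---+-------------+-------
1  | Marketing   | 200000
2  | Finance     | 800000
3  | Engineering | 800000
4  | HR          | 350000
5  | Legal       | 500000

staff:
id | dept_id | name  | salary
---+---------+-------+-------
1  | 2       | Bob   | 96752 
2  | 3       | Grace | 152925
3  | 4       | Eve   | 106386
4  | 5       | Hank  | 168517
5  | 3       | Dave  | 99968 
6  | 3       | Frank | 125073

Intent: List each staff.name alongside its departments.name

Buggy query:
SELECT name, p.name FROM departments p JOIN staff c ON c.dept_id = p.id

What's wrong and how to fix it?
Bug: Both tables have a 'name' column; the unqualified reference is ambiguous

Fix: Prefix ambiguous columns with the table alias

Corrected query:
SELECT c.name, p.name FROM departments p JOIN staff c ON c.dept_id = p.id

Result:
name  | name       
------+------------
Bob   | Finance    
Grace | Engineering
Eve   | HR         
Hank  | Legal      
Dave  | Engineering
Frank | Engineering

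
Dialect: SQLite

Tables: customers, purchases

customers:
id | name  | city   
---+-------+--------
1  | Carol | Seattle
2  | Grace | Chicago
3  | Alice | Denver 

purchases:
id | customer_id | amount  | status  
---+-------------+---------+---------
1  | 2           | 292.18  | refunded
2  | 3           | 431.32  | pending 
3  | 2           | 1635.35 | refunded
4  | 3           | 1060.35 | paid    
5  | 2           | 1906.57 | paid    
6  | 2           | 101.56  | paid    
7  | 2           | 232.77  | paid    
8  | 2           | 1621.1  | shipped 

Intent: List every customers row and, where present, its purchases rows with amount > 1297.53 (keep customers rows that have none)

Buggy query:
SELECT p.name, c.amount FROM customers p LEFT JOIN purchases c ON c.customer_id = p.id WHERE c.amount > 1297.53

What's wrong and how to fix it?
Bug: Filtering c.amount in WHERE discards the NULL rows produced by LEFT JOIN, turning it into an inner join

Fix: Put 'c.amount > 1297.53' in the JOIN's ON clause instead of WHERE

Corrected query:
SELECT p.name, c.amount FROM customers p LEFT JOIN purchases c ON c.customer_id = p.id AND c.amount > 1297.53

Result:
name  | amount 
------+--------
Carol | NULL   
Grace | 1621.1 
Grace | 1635.35
Grace | 1906.57
Alice | NULL   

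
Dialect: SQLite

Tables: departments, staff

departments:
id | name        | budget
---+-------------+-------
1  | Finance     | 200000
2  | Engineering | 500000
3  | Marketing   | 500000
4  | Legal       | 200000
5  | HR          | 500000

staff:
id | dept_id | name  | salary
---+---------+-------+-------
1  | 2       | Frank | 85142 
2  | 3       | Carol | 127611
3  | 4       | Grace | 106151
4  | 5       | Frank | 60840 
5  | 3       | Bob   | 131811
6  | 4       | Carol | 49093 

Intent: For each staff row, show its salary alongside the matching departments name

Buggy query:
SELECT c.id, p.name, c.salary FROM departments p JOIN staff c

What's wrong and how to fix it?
Bug: JOIN with no ON clause produces a cartesian product; every staff row pairs with every departments row

Fix: Specify the join condition linking the foreign key to the parent id

Corrected query:
SELECT c.id, p.name, c.salary FROM departments p JOIN staff c ON c.dept_id = p.id

Result:
id | name        | salary
---+-------------+-------
1  | Engineering | 85142 
2  | Marketing   | 127611
3  | Legal       | 106151
4  | HR          | 60840 
5  | Marketing   | 131811
6  | Legal       | 49093 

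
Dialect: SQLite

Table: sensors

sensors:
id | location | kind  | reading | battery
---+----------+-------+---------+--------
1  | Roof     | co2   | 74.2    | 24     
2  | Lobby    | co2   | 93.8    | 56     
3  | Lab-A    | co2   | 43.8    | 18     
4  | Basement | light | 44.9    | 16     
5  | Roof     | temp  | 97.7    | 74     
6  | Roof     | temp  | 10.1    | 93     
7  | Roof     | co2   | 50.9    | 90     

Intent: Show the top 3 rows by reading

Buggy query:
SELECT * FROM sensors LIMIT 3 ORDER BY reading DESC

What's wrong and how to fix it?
Bug: ORDER BY cannot follow LIMIT; LIMIT is the final clause

Fix: Sort with ORDER BY, then apply LIMIT

Corrected query:
SELECT * FROM sensors ORDER BY reading DESC LIMIT 3

Result:
id | location | kind | reading | battery
---+----------+------+---------+--------
5  | Roof     | temp | 97.7    | 74     
2  | Lobby    | co2  | 93.8    | 56     
1  | Roof     | co2  | 74.2    | 24     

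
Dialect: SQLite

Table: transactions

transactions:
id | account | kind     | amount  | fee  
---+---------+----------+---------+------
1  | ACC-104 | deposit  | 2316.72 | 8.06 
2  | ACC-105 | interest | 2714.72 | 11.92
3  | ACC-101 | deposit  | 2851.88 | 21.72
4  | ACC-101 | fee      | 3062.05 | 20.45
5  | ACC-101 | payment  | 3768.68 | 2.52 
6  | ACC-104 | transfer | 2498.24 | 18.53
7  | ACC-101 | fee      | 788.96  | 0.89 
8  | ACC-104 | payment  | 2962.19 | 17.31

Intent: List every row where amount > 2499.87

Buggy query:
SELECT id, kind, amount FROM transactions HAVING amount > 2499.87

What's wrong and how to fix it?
Bug: This is a non-aggregate query (no GROUP BY, no aggregates), so in SQLite the HAVING clause is invalid here; a row-level condition belongs in WHERE

Fix: Use WHERE for row-level filtering

Corrected query:
SELECT id, kind, amount FROM transactions WHERE amount > 2499.87

Result:
id | kind     | amount 
---+----------+--------
2  | interest | 2714.72
3  | deposit  | 2851.88
4  | fee      | 3062.05
5  | payment  | 3768.68
8  | payment  | 2962.19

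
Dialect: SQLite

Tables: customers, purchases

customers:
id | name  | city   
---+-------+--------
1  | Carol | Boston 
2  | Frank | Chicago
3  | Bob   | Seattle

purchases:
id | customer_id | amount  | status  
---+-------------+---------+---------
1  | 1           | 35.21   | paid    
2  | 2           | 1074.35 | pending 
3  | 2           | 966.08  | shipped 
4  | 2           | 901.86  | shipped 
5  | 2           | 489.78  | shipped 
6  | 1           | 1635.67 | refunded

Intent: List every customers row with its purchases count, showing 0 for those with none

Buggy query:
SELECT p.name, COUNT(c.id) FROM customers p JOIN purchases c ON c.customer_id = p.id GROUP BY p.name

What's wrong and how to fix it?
Bug: An inner join excludes parents with zero children

Fix: Switch to LEFT JOIN to retain unmatched parent rows

Corrected query:
SELECT p.name, COUNT(c.id) FROM customers p LEFT JOIN purchases c ON c.customer_id = p.id GROUP BY p.name

Result:
name  | COUNT(c.id)
------+------------
Bob   | 0          
Carol | 2          
Frank | 4          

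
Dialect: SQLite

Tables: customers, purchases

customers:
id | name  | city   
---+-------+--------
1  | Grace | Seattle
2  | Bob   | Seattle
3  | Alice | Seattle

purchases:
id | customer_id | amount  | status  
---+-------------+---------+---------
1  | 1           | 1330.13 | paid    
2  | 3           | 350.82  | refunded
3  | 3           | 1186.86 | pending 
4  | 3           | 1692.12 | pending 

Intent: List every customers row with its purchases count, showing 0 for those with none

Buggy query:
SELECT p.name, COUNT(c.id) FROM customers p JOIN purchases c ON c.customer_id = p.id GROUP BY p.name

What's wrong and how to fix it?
Bug: An inner join excludes parents with zero children

Fix: Use LEFT JOIN so parents without children still appear (COUNT(c.id) gives 0)

Corrected query:
SELECT p.name, COUNT(c.id) FROM customers p LEFT JOIN purchases c ON c.customer_id = p.id GROUP BY p.name

Result:
name  | COUNT(c.id)
------+------------
Alice | 3          
Bob   | 0          
Grace | 1          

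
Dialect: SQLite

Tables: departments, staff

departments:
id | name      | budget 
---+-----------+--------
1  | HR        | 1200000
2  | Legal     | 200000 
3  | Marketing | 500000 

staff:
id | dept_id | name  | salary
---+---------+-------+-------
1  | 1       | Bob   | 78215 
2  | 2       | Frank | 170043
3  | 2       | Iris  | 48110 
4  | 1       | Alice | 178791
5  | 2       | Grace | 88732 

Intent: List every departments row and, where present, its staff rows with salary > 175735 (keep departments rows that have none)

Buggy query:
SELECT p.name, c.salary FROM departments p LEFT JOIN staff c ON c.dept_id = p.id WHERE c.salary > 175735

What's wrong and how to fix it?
Bug: A WHERE condition on the right-hand table after LEFT JOIN drops unmatched parents

Fix: Put 'c.salary > 175735' in the JOIN's ON clause instead of WHERE

Corrected query:
SELECT p.name, c.salary FROM departments p LEFT JOIN staff c ON c.dept_id = p.id AND c.salary > 175735

Result:
name      | salary
----------+-------
HR        | 178791
Legal     | NULL  
Marketing | NULL  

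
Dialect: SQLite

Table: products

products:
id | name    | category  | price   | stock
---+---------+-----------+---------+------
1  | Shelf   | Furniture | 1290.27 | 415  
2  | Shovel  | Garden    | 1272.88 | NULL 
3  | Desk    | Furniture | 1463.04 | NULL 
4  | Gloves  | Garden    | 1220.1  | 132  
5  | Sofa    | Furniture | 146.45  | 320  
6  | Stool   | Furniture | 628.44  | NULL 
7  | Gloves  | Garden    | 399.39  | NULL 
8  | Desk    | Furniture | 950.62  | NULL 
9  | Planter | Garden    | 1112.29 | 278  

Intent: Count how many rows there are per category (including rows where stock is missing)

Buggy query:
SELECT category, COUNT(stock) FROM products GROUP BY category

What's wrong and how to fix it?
Bug: COUNT(column) counts non-NULL values only; rows with NULL stock aren't counted

Fix: Use COUNT(*) to count all rows regardless of NULL

Corrected query:
SELECT category, COUNT(*) FROM products GROUP BY category

Result:
category  | COUNT(*)
----------+---------
Furniture | 5       
Garden    | 4       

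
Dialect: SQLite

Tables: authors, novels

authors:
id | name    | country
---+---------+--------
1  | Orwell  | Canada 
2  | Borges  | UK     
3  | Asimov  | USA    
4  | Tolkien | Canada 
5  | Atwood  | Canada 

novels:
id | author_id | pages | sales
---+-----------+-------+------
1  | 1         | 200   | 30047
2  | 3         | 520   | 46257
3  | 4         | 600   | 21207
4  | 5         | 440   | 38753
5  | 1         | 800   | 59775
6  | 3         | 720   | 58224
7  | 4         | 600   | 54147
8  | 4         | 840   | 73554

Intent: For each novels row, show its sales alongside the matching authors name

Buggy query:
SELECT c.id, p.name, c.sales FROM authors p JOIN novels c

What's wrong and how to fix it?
Bug: JOIN with no ON clause produces a cartesian product; every novels row pairs with every authors row

Fix: Add ON c.author_id = p.id to the JOIN

Corrected query:
SELECT c.id, p.name, c.sales FROM authors p JOIN novels c ON c.author_id = p.id

Result:
id | name    | sales
---+---------+------
1  | Orwell  | 30047
2  | Asimov  | 46257
3  | Tolkien | 21207
4  | Atwood  | 38753
5  | Orwell  | 59775
6  | Asimov  | 58224
7  | Tolkien | 54147
8  | Tolkien | 73554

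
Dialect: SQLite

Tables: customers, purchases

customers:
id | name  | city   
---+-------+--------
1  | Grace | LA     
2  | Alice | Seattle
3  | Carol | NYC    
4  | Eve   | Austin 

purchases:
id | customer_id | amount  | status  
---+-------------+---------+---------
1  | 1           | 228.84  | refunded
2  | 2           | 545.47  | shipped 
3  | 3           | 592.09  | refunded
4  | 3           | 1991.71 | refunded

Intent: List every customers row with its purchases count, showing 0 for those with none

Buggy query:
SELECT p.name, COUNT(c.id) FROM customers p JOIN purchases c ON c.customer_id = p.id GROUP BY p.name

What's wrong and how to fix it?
Bug: An inner join excludes parents with zero children

Fix: Switch to LEFT JOIN to retain unmatched parent rows

Corrected query:
SELECT p.name, COUNT(c.id) FROM customers p LEFT JOIN purchases c ON c.customer_id = p.id GROUP BY p.name

Result:
name  | COUNT(c.id)
------+------------
Alice | 1          
Carol | 2          
Eve   | 0          
Grace | 1          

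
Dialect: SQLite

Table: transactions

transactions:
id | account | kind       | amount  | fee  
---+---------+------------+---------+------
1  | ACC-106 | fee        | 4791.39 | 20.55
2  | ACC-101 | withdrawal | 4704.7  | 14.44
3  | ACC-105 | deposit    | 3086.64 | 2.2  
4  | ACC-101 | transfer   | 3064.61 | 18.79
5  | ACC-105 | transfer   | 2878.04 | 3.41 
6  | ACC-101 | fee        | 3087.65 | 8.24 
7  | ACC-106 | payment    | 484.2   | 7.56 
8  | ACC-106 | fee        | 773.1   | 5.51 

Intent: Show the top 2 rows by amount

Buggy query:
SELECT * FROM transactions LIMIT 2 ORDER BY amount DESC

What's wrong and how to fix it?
Bug: LIMIT must come after ORDER BY

Fix: Swap the clauses: ORDER BY first, then LIMIT

Corrected query:
SELECT * FROM transactions ORDER BY amount DESC LIMIT 2

Result:
id | account | kind       | amount  | fee  
---+---------+------------+---------+------
1  | ACC-106 | fee        | 4791.39 | 20.55
2  | ACC-101 | withdrawal | 4704.7  | 14.44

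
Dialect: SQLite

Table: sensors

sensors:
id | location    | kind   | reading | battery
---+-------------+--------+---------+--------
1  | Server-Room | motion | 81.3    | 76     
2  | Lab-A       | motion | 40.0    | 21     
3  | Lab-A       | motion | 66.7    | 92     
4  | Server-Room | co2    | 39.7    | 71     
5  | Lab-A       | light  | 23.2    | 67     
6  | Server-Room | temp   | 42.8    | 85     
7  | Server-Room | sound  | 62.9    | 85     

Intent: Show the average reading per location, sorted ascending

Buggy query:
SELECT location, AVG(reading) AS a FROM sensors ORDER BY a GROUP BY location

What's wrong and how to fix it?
Bug: GROUP BY must precede ORDER BY

Fix: Move ORDER BY to the end, after GROUP BY

Corrected query:
SELECT location, AVG(reading) AS a FROM sensors GROUP BY location ORDER BY a

Result:
location    | a     
------------+-------
Lab-A       | 43.3  
Server-Room | 56.675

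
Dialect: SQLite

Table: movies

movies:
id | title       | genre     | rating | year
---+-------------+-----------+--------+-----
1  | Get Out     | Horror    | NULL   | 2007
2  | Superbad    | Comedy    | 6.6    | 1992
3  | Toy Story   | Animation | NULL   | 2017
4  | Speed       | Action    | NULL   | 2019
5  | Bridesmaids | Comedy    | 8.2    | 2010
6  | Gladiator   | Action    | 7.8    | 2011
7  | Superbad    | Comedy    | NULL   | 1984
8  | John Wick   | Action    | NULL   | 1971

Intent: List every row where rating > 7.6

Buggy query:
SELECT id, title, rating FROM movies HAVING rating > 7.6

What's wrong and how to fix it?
Bug: This is a non-aggregate query (no GROUP BY, no aggregates), so in SQLite the HAVING clause is invalid here; a row-level condition belongs in WHERE

Fix: Replace HAVING with WHERE since the condition applies to individual rows

Corrected query:
SELECT id, title, rating FROM movies WHERE rating > 7.6

Result:
id | title       | rating
---+-------------+-------
5  | Bridesmaids | 8.2   
6  | Gladiator   | 7.8   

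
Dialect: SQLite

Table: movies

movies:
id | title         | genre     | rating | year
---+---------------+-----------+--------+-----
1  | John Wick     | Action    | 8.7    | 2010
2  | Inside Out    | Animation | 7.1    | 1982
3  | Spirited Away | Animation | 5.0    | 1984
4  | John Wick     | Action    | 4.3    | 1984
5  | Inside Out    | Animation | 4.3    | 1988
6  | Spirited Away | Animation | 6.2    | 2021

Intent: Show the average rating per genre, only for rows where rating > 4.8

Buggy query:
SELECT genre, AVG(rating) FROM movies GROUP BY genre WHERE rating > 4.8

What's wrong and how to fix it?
Bug: WHERE cannot follow GROUP BY

Fix: Move the WHERE clause before GROUP BY

Corrected query:
SELECT genre, AVG(rating) FROM movies WHERE rating > 4.8 GROUP BY genre

Result:
genre     | AVG(rating)
----------+------------
Action    | 8.7        
Animation | 6.1        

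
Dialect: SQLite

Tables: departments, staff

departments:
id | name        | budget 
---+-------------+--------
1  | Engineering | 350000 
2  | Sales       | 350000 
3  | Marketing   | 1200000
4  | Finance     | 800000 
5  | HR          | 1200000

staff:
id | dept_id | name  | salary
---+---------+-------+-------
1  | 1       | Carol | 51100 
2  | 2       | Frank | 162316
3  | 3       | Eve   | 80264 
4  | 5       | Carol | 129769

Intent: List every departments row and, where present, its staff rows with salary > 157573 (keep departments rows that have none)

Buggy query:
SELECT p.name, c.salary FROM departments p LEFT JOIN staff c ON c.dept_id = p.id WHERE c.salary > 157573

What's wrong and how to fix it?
Bug: Filtering c.salary in WHERE discards the NULL rows produced by LEFT JOIN, turning it into an inner join

Fix: Put 'c.salary > 157573' in the JOIN's ON clause instead of WHERE

Corrected query:
SELECT p.name, c.salary FROM departments p LEFT JOIN staff c ON c.dept_id = p.id AND c.salary > 157573

Result:
name        | salary
------------+-------
Engineering | NULL  
Sales       | 162316
Marketing   | NULL  
Finance     | NULL  
HR          | NULL  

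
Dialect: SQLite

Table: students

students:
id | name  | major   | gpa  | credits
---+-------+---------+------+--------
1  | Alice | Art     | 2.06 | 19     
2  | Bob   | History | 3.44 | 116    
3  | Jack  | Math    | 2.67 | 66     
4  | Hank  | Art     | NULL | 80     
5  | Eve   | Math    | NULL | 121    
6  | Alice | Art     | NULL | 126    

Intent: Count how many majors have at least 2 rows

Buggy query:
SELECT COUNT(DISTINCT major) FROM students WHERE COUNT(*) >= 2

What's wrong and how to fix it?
Bug: WHERE filters individual rows, not groups, so a group-level COUNT is invalid there

Fix: Use a subquery that GROUPs and filters with HAVING, then count its rows

Corrected query:
SELECT COUNT(*) FROM (SELECT major FROM students GROUP BY major HAVING COUNT(*) >= 2)

Result:
COUNT(*)
--------
2       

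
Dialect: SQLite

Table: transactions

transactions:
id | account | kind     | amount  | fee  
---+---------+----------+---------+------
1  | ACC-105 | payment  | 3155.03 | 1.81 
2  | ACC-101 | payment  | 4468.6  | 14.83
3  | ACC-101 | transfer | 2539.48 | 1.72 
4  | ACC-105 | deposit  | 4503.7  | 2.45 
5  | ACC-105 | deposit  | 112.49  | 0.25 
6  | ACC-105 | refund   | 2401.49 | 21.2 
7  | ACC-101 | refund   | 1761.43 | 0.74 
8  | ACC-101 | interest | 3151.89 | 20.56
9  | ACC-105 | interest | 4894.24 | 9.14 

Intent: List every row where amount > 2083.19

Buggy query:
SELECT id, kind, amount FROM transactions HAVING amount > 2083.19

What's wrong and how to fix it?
Bug: HAVING filters the output of aggregation, but this query has no GROUP BY and no aggregate functions, so SQLite rejects it (HAVING clause on a non-aggregate query); the condition here is per row

Fix: Replace HAVING with WHERE since the condition applies to individual rows

Corrected query:
SELECT id, kind, amount FROM transactions WHERE amount > 2083.19

Result:
id | kind     | amount 
---+----------+--------
1  | payment  | 3155.03
2  | payment  | 4468.6 
3  | transfer | 2539.48
4  | deposit  | 4503.7 
6  | refund   | 2401.49
8  | interest | 3151.89
9  | interest | 4894.24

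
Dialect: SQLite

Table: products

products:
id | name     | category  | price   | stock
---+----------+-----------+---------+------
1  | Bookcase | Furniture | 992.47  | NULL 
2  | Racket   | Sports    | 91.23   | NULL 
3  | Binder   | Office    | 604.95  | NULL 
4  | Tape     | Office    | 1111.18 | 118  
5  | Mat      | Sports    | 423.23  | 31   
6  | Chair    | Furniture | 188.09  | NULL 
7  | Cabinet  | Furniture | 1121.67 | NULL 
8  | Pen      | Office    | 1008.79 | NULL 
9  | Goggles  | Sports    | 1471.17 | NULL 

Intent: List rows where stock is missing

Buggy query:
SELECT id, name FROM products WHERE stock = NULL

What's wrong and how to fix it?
Bug: Comparing to NULL with '=' never matches; NULL = NULL is unknown, not true

Fix: Replace '= NULL' with 'IS NULL'

Corrected query:
SELECT id, name FROM products WHERE stock IS NULL

Result:
id | name    
---+---------
1  | Bookcase
2  | Racket  
3  | Binder  
6  | Chair   
7  | Cabinet 
8  | Pen     
9  | Goggles 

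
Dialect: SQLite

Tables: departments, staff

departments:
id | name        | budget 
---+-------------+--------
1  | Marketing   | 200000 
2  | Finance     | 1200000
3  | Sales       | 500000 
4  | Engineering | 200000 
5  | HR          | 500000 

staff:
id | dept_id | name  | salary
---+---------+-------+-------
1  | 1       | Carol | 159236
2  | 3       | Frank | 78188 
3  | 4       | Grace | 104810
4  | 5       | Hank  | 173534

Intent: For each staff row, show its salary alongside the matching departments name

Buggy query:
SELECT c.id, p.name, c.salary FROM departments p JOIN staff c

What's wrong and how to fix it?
Bug: Missing join condition: each staff row is matched to all departments rows instead of just its own

Fix: Add ON c.dept_id = p.id to the JOIN

Corrected query:
SELECT c.id, p.name, c.salary FROM departments p JOIN staff c ON c.dept_id = p.id

Result:
id | name        | salary
---+-------------+-------
1  | Marketing   | 159236
2  | Sales       | 78188 
3  | Engineering | 104810
4  | HR          | 173534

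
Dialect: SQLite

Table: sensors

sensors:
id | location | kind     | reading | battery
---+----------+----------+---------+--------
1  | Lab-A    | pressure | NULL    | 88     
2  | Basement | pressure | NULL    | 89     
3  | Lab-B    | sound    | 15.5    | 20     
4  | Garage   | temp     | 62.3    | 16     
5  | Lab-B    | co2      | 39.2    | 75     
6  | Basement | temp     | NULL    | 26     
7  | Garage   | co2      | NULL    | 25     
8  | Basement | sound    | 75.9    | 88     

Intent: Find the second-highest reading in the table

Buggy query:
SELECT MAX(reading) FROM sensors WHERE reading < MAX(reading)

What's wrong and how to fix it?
Bug: The inner MAX is an aggregate inside WHERE, which is not allowed

Fix: Compute the overall MAX in a subquery, then take MAX of rows below it

Corrected query:
SELECT MAX(reading) FROM sensors WHERE reading < (SELECT MAX(reading) FROM sensors)

Result:
MAX(reading)
------------
62.3        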